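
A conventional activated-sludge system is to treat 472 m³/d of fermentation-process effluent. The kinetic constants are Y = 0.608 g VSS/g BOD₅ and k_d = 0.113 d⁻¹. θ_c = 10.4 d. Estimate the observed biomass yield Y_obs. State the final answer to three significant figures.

Y_obs ≈ 0.280 g VSS/g BOD₅

Observed yield with endogenous decay: Y_obs = Y / (1 + k_d·θ_c) = 0.608 / (1 + 0.113 × 10.4) = 0.608 / 2.175 = 0.2795 g VSS/g BOD₅.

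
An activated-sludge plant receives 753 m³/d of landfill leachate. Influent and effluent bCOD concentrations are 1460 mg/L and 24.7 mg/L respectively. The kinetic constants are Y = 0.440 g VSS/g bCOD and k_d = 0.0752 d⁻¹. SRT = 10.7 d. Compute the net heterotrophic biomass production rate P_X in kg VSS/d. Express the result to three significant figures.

P_X ≈ 264 kg VSS/d

Y_obs = Y / (1 + k_d θ_c) = 0.440 / (1 + 0.0752 × 10.7) = 0.440 / 1.805 = 0.2438.
Q·(S₀ − S) = 753 × (1460 − 24.7) × 10⁻³ = 1081 kg/d removed.
P_X = Y_obs · Q(S₀ − S) = 0.2438 × 1081 = 263.5 kg VSS/d.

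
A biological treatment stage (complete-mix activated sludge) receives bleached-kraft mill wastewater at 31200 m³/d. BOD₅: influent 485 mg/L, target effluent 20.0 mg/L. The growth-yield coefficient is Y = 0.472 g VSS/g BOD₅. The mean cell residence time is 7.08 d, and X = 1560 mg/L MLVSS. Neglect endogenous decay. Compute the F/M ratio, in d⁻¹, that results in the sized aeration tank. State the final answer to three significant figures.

F/M ≈ 0.312 d⁻¹

Biomass mass balance (decay neglected): V·X = Y·Q·(S₀ − S)·θ_c, so V = 0.472 × 31200 × (485 − 20.0) × 7.08 / 1560 = 31078 m³.
F/M = applied load / biomass = Q·S₀/(V·X) = 31200 × 485 / (31078 × 1560) = 0.3121 d⁻¹.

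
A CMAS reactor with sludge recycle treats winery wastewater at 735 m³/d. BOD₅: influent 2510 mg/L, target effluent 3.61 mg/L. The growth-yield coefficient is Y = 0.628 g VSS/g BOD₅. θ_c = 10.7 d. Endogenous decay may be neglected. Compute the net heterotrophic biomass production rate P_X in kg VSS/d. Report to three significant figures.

P_X ≈ 1160 kg VSS/d

Since k_d ≈ 0, Y_obs = Y = 0.628 g VSS/g BOD₅.
Substrate removed = Q·(S₀ − S) = 735 m³/d × (2510 − 3.61) g/m³ = 1.84×10^6 g/d = 1842 kg/d.
So the net sludge growth is P_X = 0.6280 × 1842 = 1157 kg VSS/d.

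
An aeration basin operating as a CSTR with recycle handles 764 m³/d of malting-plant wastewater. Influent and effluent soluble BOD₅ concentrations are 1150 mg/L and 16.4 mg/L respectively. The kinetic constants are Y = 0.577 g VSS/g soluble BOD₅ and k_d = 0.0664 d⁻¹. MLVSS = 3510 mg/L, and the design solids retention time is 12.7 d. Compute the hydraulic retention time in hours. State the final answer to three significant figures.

τ ≈ 30.8 h

Steady-state biomass mass balance: V·X·(1 + k_d·θ_c) = Y·Q·(S₀ − S)·θ_c, so V = 0.577 × 764 × (1150 − 16.4) × 12.7 / [3510 × (1 + 0.0664 × 12.7)] = 6.35×10^6 / 6470 = 980.9 m³.
τ = V/Q = 980.9/764 = 1.284 d, or 30.81 h.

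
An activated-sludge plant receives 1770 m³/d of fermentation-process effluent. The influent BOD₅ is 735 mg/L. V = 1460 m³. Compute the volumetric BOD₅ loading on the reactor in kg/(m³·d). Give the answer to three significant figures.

L_v ≈ 0.891 kg BOD₅/(m³·d)

Volumetric loading L_v = Q·S₀ / V = 1770 × 735 g/m³ / 1460 m³ = 891.1 g/(m³·d) = 0.8911 kg BOD₅/(m³·d).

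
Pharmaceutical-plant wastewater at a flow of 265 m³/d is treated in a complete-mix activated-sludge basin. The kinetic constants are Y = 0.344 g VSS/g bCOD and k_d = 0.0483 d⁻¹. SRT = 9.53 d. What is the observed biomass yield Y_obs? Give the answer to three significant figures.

Y_obs ≈ 0.236 g VSS/g bCOD

Y_obs = Y / (1 + k_d θ_c) = 0.344 / (1 + 0.0483 × 9.53) = 0.344 / 1.460 = 0.2356.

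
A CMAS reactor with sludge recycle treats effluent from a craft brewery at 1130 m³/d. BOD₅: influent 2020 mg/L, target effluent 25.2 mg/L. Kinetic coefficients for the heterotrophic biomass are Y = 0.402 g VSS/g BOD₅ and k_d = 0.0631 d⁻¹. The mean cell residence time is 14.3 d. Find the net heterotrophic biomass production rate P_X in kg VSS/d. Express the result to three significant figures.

The observed yield is Y_obs = Y/(1 + k_d·θ_c) = 0.402 / (1 + 0.0631 × 14.3) = 0.402 / 1.902 = 0.2113 g VSS per g BOD₅ removed.
Mass of BOD₅ removed per day: Q(S₀ − S) = 1130 × 1995 g/m³ = 2254 kg/d.
P_X = Y_obs · Q(S₀ − S) = 0.2113 × 2254 = 476.3 kg VSS/d.

P_X ≈ 476 kg VSS/d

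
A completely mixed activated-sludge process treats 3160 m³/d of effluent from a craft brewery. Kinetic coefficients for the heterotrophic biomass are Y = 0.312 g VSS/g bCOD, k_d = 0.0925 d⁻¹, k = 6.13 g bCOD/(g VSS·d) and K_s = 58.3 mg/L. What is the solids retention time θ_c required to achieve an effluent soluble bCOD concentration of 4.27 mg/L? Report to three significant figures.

At the target effluent, Y k S/(K_s+S) = 0.312×6.13×4.27/62.57 = 0.1305 d⁻¹.
θ_c = 1/(μ − k_d) = 1/(0.1305 − 0.0925) = 1/0.03802 = 26.30 d.

θ_c ≈ 26.3 d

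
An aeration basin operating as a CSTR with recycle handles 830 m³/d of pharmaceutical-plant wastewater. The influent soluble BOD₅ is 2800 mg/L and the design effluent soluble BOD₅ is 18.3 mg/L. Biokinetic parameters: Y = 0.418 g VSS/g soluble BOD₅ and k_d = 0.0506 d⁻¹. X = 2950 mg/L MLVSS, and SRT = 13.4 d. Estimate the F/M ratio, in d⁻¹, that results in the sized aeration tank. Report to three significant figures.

F/M ≈ 0.302 d⁻¹

Rearranging the biomass balance for a CMAS with decay, V = Y·Q·ΔS·θ_c / [X·(1+k_d θ_c)] = 0.418 × 830 × (2800 − 18.3) × 13.4 / [2950 × (1 + 0.0506 × 13.4)] = 1.29×10^7 / 4950 = 2612 m³.
F/M = Q·S₀ / (V·X) = 830 × 2800 / (2612 × 2950) = 0.3016 g soluble BOD₅·(g VSS·d)⁻¹.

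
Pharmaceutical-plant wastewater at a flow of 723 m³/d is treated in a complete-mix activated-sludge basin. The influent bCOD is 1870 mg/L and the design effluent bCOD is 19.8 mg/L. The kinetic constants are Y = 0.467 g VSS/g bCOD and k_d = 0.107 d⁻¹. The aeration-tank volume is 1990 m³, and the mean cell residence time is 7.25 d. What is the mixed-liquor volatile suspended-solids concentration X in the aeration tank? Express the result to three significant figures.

X = Y·Q·ΔS·θ_c / [V·(1 + k_d θ_c)] = 0.467 × 723 × (1870 − 19.8) × 7.25 / [1990 × (1 + 0.107 × 7.25)] = 1282 mg/L.

X ≈ 1280 mg/L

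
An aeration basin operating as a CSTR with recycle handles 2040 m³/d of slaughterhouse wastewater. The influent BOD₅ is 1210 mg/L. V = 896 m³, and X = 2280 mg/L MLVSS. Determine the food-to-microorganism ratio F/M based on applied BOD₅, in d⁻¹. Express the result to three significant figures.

Food-to-microorganism ratio F/M = Q S₀ / (V X) = 2040 × 1210 / (896.0 × 2280) = 1.208 d⁻¹.

F/M ≈ 1.21 d⁻¹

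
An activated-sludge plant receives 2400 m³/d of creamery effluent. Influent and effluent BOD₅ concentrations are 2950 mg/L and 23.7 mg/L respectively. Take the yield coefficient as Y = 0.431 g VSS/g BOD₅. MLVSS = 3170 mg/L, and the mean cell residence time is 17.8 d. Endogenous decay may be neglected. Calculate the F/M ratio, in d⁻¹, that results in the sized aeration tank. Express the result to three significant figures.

F/M ≈ 0.131 d⁻¹

V·X = Y·Q·ΔS·θ_c gives V = 0.431 × 2400 × (2950 − 23.7) × 17.8 / 3170 = 16997 m³.
F/M = Q·S₀ / (V·X) = 2400 × 2950 / (16997 × 3170) = 0.1314 g BOD₅·(g VSS·d)⁻¹.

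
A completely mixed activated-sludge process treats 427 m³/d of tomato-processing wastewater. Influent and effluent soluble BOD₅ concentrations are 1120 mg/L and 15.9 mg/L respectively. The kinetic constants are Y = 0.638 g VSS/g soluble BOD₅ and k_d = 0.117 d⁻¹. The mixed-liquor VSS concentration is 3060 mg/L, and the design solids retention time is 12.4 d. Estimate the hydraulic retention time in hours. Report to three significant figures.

τ ≈ 28.0 h

Steady-state biomass mass balance: V·X·(1 + k_d·θ_c) = Y·Q·(S₀ − S)·θ_c, so V = 0.638 × 427 × (1120 − 15.9) × 12.4 / [3060 × (1 + 0.117 × 12.4)] = 3.73×10^6 / 7499 = 497.3 m³.
HRT = V/Q = 497.3 m³ / 427 m³·d⁻¹ = 1.165 d × 24 = 27.95 h.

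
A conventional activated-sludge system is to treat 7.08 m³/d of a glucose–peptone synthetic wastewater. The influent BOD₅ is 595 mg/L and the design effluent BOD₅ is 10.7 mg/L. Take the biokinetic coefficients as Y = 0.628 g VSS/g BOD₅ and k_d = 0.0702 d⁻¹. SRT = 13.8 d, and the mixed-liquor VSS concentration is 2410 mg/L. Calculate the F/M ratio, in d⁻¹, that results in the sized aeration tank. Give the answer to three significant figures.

F/M ≈ 0.231 d⁻¹

Rearranging the biomass balance for a CMAS with decay, V = Y·Q·ΔS·θ_c / [X·(1+k_d θ_c)] = 0.628 × 7.08 × (595 − 10.7) × 13.8 / [2410 × (1 + 0.0702 × 13.8)] = 3.59×10^4 / 4745 = 7.556 m³.
F/M = Q·S₀ / (V·X) = 7.08 × 595 / (7.556 × 2410) = 0.2313 g BOD₅·(g VSS·d)⁻¹.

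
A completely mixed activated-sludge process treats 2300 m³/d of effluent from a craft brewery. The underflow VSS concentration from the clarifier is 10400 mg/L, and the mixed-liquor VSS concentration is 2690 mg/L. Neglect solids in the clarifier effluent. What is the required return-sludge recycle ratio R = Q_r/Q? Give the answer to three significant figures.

R ≈ 0.349

Mass balance around the secondary clarifier (neglecting effluent solids): R = X / (X_r − X) = 2690 / (10400 − 2690) = 0.3489.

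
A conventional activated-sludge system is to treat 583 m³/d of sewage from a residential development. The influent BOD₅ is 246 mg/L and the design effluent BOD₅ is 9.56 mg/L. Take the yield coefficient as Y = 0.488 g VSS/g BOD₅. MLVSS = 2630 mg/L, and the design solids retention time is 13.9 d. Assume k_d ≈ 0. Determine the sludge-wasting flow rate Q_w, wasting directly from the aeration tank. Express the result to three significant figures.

Q_w ≈ 25.6 m³/d

Biomass mass balance (decay neglected): V·X = Y·Q·(S₀ − S)·θ_c, so V = 0.488 × 583 × (246 − 9.56) × 13.9 / 2630 = 355.5 m³.
For wasting at MLVSS concentration, Q_w = V/θ_c = 355.5/13.9 = 25.58 m³/d.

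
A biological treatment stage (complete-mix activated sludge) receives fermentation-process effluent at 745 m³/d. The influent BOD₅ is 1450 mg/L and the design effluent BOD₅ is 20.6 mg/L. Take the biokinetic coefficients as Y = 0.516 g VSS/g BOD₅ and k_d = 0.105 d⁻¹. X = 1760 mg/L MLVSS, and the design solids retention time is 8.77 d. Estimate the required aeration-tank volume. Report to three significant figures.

Steady-state biomass mass balance: V·X·(1 + k_d·θ_c) = Y·Q·(S₀ − S)·θ_c, so V = 0.516 × 745 × (1450 − 20.6) × 8.77 / [1760 × (1 + 0.105 × 8.77)] = 4.82×10^6 / 3381 = 1425 m³.

V ≈ 1430 m³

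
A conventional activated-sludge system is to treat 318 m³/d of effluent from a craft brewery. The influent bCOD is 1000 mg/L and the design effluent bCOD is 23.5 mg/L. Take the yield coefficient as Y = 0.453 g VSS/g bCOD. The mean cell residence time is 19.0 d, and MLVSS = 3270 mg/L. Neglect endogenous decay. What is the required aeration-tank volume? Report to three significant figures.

V ≈ 817 m³

Biomass mass balance (decay neglected): V·X = Y·Q·(S₀ − S)·θ_c, so V = 0.453 × 318 × (1000 − 23.5) × 19.0 / 3270 = 817.3 m³.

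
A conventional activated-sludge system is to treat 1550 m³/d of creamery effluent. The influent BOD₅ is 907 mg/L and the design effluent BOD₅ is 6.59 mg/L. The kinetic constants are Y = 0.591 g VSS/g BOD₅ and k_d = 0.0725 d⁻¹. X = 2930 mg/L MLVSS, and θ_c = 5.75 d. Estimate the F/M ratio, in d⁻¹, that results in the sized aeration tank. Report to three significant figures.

F/M ≈ 0.420 d⁻¹

From the SRT design equation V = Y Q (S₀−S) θ_c / [X (1 + k_d θ_c)] = 0.591 × 1550 × (907 − 6.59) × 5.75 / [2930 × (1 + 0.0725 × 5.75)] = 4.74×10^6 / 4151 = 1142 m³.
F/M = Q·S₀ / (V·X) = 1550 × 907 / (1142 × 2930) = 0.4200 g BOD₅·(g VSS·d)⁻¹.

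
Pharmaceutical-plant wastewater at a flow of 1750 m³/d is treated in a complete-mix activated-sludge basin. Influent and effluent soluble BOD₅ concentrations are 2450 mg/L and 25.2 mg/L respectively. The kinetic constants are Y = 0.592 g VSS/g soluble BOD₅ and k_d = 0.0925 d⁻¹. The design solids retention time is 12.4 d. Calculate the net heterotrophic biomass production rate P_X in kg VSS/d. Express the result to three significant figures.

P_X ≈ 1170 kg VSS/d

Correct the yield for decay: Y_obs = Y/(1 + k_d θ_c) = 0.592 / (1 + 0.0925 × 12.4) = 0.592 / 2.147 = 0.2757.
Q·(S₀ − S) = 1750 × (2450 − 25.2) × 10⁻³ = 4243 kg/d removed.
Net biomass production P_X = Y_obs × Q·(S₀ − S) = 0.2757 × 4243 = 1170 kg VSS/d.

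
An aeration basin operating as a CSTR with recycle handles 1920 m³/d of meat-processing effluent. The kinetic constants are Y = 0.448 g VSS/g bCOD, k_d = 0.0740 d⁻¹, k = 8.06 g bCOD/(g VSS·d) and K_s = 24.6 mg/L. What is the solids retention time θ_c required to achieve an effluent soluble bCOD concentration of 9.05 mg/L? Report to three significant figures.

From 1/θ_c = Y·k·S/(K_s + S) − k_d: Y·k·S/(K_s+S) = 0.448 × 8.06 × 9.05 / (24.6 + 9.05) = 0.9711 d⁻¹.
1/θ_c = 0.9711 − 0.0740 = 0.8971 d⁻¹, so θ_c = 1.115 d.

θ_c ≈ 1.11 d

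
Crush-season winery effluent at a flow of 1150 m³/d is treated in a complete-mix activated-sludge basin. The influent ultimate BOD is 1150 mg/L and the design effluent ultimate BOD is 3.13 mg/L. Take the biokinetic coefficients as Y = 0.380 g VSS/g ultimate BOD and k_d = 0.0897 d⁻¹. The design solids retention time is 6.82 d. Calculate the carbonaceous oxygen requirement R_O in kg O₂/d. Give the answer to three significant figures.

Correct the yield for decay: Y_obs = Y/(1 + k_d θ_c) = 0.380 / (1 + 0.0897 × 6.82) = 0.380 / 1.612 = 0.2358.
Q·(S₀ − S) = 1150 × (1150 − 3.13) × 10⁻³ = 1319 kg/d removed.
Net sludge production P_X = 0.2358 × 1319 = 311.0 kg VSS/d.
R_O = Q·ΔS − 1.42 P_X = 1319 − 441.6 = 877.3 kg O₂/d.

R_O ≈ 877 kg O₂/d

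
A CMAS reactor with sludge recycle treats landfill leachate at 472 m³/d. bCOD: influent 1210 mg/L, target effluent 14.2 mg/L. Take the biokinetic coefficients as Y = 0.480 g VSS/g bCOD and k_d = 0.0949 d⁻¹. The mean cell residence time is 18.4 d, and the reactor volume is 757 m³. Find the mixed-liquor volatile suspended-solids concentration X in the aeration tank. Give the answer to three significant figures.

X = Y·Q·ΔS·θ_c / [V·(1 + k_d θ_c)] = 0.480 × 472 × (1210 − 14.2) × 18.4 / [757 × (1 + 0.0949 × 18.4)] = 2398 mg/L.

X ≈ 2400 mg/L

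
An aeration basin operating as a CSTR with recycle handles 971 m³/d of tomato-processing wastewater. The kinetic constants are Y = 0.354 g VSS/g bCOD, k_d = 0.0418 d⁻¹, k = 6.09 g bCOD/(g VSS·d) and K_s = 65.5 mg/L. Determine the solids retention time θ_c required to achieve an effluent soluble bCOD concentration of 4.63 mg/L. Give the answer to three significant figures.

From 1/θ_c = Y·k·S/(K_s + S) − k_d: Y·k·S/(K_s+S) = 0.354 × 6.09 × 4.63 / (65.5 + 4.63) = 0.1423 d⁻¹.
θ_c = 1/(μ − k_d) = 1/(0.1423 − 0.0418) = 1/0.1005 = 9.947 d.

θ_c ≈ 9.95 d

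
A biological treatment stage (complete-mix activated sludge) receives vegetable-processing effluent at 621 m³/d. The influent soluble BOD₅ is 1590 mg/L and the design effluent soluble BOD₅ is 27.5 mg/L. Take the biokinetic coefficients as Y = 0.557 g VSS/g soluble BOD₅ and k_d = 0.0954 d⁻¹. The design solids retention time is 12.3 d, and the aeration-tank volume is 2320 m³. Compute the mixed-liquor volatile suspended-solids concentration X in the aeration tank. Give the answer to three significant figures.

X ≈ 1320 mg/L

From V·X·(1 + k_d·θ_c) = Y·Q·(S₀ − S)·θ_c: X = 0.557 × 621 × (1590 − 27.5) × 12.3 / [2320 × (1 + 0.0954 × 12.3)] = 1318 mg/L.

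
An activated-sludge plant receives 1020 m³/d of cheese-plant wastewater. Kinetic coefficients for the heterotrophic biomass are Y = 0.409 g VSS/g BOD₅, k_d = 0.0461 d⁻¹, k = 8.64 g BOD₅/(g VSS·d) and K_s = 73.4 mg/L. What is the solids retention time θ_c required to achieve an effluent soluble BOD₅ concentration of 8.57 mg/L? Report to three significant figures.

At the target effluent, Y k S/(K_s+S) = 0.409×8.64×8.57/81.97 = 0.3695 d⁻¹.
Then 1/θ_c = μ − k_d = 0.3695 − 0.0461 = 0.3234 d⁻¹, giving θ_c = 3.093 d.

θ_c ≈ 3.09 d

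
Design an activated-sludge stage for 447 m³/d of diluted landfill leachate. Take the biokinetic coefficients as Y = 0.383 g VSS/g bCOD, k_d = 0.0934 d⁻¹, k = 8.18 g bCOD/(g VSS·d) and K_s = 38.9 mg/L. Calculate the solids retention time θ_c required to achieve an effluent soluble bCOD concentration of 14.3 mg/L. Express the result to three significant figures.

Specific growth rate at S = 14.3 mg/L: μ = YkS/(K_s+S) = 0.383·8.18·14.3/(38.9+14.3) = 0.8421 d⁻¹.
θ_c = 1/(μ − k_d) = 1/(0.8421 − 0.0934) = 1/0.7487 = 1.336 d.

θ_c ≈ 1.34 d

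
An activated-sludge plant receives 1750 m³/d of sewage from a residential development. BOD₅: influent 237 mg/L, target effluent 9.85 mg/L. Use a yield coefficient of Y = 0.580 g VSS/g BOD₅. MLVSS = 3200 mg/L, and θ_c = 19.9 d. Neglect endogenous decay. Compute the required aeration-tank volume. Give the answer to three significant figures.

Biomass mass balance (decay neglected): V·X = Y·Q·(S₀ − S)·θ_c, so V = 0.580 × 1750 × (237 − 9.85) × 19.9 / 3200 = 1434 m³.

V ≈ 1430 m³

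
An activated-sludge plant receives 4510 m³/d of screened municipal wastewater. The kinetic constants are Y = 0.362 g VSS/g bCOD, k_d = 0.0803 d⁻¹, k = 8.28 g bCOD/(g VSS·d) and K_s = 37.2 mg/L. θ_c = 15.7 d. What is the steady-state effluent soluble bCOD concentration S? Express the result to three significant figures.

S ≈ 1.88 mg/L

Effluent substrate depends only on kinetics and SRT: S = K_s(1 + k_d θ_c) / [θ_c(Yk − k_d) − 1] = 37.2 × (1 + 0.0803 × 15.7) / [15.7 × (0.362 × 8.28 − 0.0803) − 1] = 84.10 / 44.80 = 1.877 mg/L.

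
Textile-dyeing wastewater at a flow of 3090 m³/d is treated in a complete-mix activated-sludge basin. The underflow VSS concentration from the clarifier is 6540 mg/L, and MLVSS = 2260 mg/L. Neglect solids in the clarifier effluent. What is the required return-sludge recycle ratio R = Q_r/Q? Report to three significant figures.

R = Q_r/Q = X/(X_r − X) = 2260 / (6540 − 2260) = 0.5280.

R ≈ 0.528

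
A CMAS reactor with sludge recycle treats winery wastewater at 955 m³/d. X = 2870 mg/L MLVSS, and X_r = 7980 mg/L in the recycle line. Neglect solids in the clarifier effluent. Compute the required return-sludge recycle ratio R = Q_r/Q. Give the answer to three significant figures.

R ≈ 0.562

Mass balance around the secondary clarifier (neglecting effluent solids): R = X / (X_r − X) = 2870 / (7980 − 2870) = 0.5616.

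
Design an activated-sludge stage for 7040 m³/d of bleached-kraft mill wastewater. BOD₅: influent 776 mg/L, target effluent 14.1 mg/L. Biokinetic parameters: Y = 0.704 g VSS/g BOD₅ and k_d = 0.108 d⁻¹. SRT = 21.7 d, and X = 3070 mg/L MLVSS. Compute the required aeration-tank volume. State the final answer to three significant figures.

V ≈ 7980 m³

From the SRT design equation V = Y Q (S₀−S) θ_c / [X (1 + k_d θ_c)] = 0.704 × 7040 × (776 − 14.1) × 21.7 / [3070 × (1 + 0.108 × 21.7)] = 8.19×10^7 / 10265 = 7983 m³.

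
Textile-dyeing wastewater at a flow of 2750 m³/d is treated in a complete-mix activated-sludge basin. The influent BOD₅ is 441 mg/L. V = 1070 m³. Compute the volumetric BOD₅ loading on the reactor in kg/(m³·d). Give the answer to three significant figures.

Volumetric loading L_v = Q·S₀ / V = 2750 × 441 g/m³ / 1070 m³ = 1133 g/(m³·d) = 1.133 kg BOD₅/(m³·d).

L_v ≈ 1.13 kg BOD₅/(m³·d)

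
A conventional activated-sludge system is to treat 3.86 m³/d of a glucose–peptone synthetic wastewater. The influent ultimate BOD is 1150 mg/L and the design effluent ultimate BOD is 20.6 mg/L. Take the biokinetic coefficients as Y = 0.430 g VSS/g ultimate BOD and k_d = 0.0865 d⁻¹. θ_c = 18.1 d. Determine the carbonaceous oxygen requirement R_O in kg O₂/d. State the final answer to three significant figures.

Correct the yield for decay: Y_obs = Y/(1 + k_d θ_c) = 0.430 / (1 + 0.0865 × 18.1) = 0.430 / 2.566 = 0.1676.
Substrate removed = Q·(S₀ − S) = 3.86 m³/d × (1150 − 20.6) g/m³ = 4.36×10^3 g/d = 4.359 kg/d.
Net sludge production P_X = 0.1676 × 4.359 = 0.7306 kg VSS/d.
R_O = Q·(S₀ − S) − 1.42·P_X = 4.359 − 1.42 × 0.7306 = 3.322 kg O₂/d.

R_O ≈ 3.32 kg O₂/d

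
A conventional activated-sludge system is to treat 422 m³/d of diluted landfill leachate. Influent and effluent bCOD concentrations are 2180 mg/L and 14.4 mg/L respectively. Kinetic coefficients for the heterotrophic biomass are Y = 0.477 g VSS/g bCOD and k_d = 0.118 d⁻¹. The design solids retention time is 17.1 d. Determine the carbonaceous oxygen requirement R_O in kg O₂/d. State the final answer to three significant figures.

Observed yield with endogenous decay: Y_obs = Y / (1 + k_d·θ_c) = 0.477 / (1 + 0.118 × 17.1) = 0.477 / 3.018 = 0.1581 g VSS/g bCOD.
Mass of bCOD removed per day: Q(S₀ − S) = 422 × 2166 g/m³ = 913.9 kg/d.
P_X = Y_obs·Q·(S₀ − S) = 0.1581 × 913.9 = 144.5 kg VSS/d.
R_O = Q·ΔS − 1.42 P_X = 913.9 − 205.1 = 708.8 kg O₂/d.

R_O ≈ 709 kg O₂/d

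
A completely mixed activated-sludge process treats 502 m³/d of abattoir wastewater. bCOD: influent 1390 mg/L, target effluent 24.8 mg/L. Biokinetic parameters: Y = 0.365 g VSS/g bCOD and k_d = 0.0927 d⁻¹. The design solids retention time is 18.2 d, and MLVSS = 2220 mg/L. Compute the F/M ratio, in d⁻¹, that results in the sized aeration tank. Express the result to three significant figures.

F/M ≈ 0.412 d⁻¹

Rearranging the biomass balance for a CMAS with decay, V = Y·Q·ΔS·θ_c / [X·(1+k_d θ_c)] = 0.365 × 502 × (1390 − 24.8) × 18.2 / [2220 × (1 + 0.0927 × 18.2)] = 4.55×10^6 / 5965 = 763.2 m³.
F/M = applied load / biomass = Q·S₀/(V·X) = 502 × 1390 / (763.2 × 2220) = 0.4119 d⁻¹.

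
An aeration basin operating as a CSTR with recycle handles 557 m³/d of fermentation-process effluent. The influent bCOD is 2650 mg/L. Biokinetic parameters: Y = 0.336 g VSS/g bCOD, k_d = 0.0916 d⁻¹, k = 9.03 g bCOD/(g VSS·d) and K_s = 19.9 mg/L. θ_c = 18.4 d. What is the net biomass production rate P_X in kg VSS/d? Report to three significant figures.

P_X ≈ 185 kg VSS/d

Effluent substrate depends only on kinetics and SRT: S = K_s(1 + k_d θ_c) / [θ_c(Yk − k_d) − 1] = 19.9 × (1 + 0.0916 × 18.4) / [18.4 × (0.336 × 9.03 − 0.0916) − 1] = 53.44 / 53.14 = 1.006 mg/L.
Y_obs = Y / (1 + k_d θ_c) = 0.336 / (1 + 0.0916 × 18.4) = 0.336 / 2.685 = 0.1251.
ΔS = 2650 − 1.01 = 2649 mg/L, so the substrate removal rate is 557 × 2649/1000 = 1475 kg bCOD/d.
Biomass produced: P_X = Y_obs·Q·ΔS = 0.1251 × 1475 ≈ 184.6 kg VSS/d.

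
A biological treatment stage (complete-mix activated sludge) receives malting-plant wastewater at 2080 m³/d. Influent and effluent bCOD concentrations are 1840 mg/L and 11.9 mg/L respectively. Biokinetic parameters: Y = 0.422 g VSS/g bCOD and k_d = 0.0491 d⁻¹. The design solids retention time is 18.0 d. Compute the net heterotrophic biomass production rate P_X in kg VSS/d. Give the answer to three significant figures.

P_X ≈ 852 kg VSS/d

Observed yield with endogenous decay: Y_obs = Y / (1 + k_d·θ_c) = 0.422 / (1 + 0.0491 × 18.0) = 0.422 / 1.884 = 0.2240 g VSS/g bCOD.
Substrate removed = Q·(S₀ − S) = 2080 m³/d × (1840 − 11.9) g/m³ = 3.8×10^6 g/d = 3802 kg/d.
Net biomass production P_X = Y_obs × Q·(S₀ − S) = 0.2240 × 3802 = 851.8 kg VSS/d.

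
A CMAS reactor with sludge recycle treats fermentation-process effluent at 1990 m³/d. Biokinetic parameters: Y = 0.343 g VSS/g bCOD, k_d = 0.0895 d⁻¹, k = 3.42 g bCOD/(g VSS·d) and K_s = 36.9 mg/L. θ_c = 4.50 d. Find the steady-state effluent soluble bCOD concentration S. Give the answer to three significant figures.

Effluent substrate depends only on kinetics and SRT: S = K_s(1 + k_d θ_c) / [θ_c(Yk − k_d) − 1] = 36.9 × (1 + 0.0895 × 4.50) / [4.50 × (0.343 × 3.42 − 0.0895) − 1] = 51.76 / 3.876 = 13.35 mg/L.

S ≈ 13.4 mg/L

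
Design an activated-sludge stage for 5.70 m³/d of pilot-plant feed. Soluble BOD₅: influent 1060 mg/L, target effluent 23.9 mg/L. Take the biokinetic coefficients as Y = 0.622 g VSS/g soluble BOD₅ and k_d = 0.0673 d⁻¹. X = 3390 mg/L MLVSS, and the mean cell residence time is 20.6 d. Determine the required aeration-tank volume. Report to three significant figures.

V ≈ 9.35 m³

Rearranging the biomass balance for a CMAS with decay, V = Y·Q·ΔS·θ_c / [X·(1+k_d θ_c)] = 0.622 × 5.70 × (1060 − 23.9) × 20.6 / [3390 × (1 + 0.0673 × 20.6)] = 7.57×10^4 / 8090 = 9.354 m³.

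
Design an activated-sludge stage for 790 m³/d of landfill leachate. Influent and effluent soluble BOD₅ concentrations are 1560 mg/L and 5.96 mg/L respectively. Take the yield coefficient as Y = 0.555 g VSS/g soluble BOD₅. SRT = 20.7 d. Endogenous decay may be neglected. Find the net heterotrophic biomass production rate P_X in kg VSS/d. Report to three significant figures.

With endogenous decay neglected, the observed yield equals the true yield: Y_obs = Y = 0.555 g VSS/g soluble BOD₅.
ΔS = 1560 − 5.96 = 1554 mg/L, so the substrate removal rate is 790 × 1554/1000 = 1228 kg soluble BOD₅/d.
So the net sludge growth is P_X = 0.5550 × 1228 = 681.4 kg VSS/d.

P_X ≈ 681 kg VSS/d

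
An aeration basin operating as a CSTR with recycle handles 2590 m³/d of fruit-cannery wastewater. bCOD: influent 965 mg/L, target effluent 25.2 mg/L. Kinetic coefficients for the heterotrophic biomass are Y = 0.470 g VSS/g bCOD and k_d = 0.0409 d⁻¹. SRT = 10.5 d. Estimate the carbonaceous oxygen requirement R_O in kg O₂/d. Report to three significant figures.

Observed yield with endogenous decay: Y_obs = Y / (1 + k_d·θ_c) = 0.470 / (1 + 0.0409 × 10.5) = 0.470 / 1.429 = 0.3288 g VSS/g bCOD.
ΔS = 965 − 25.2 = 939.8 mg/L, so the substrate removal rate is 2590 × 939.8/1000 = 2434 kg bCOD/d.
Net sludge production P_X = 0.3288 × 2434 = 800.3 kg VSS/d.
R_O = Q·ΔS − 1.42 P_X = 2434 − 1136 = 1298 kg O₂/d.

R_O ≈ 1300 kg O₂/d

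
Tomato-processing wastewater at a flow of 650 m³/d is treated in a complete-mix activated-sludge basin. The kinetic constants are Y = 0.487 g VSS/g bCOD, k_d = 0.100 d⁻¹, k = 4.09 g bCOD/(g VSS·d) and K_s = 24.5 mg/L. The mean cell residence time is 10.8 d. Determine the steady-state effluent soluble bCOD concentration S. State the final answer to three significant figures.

S ≈ 2.62 mg/L

For a completely mixed reactor with recycle the Lawrence–McCarty relation gives S = K_s·(1 + k_d·θ_c) / [θ_c·(Y·k − k_d) − 1] = 24.5 × (1 + 0.100 × 10.8) / [10.8 × (0.487 × 4.09 − 0.100) − 1] = 50.96 / 19.43 = 2.623 mg/L.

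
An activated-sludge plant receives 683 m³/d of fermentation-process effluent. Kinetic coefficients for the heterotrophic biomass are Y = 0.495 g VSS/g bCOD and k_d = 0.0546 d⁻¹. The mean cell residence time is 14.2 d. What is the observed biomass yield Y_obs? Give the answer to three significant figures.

Y_obs = Y / (1 + k_d θ_c) = 0.495 / (1 + 0.0546 × 14.2) = 0.495 / 1.775 = 0.2788.

Y_obs ≈ 0.279 g VSS/g bCOD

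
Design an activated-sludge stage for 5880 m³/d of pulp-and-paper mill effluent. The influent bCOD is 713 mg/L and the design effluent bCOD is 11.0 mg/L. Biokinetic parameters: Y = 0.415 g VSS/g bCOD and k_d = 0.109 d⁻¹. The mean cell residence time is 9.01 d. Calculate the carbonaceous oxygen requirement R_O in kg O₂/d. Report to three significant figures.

Observed yield with endogenous decay: Y_obs = Y / (1 + k_d·θ_c) = 0.415 / (1 + 0.109 × 9.01) = 0.415 / 1.982 = 0.2094 g VSS/g bCOD.
Q·(S₀ − S) = 5880 × (713 − 11.0) × 10⁻³ = 4128 kg/d removed.
Biomass synthesised: P_X = Y_obs × 4128 = 864.2 kg VSS/d.
R_O = Q·ΔS − 1.42 P_X = 4128 − 1227 = 2901 kg O₂/d.

R_O ≈ 2900 kg O₂/d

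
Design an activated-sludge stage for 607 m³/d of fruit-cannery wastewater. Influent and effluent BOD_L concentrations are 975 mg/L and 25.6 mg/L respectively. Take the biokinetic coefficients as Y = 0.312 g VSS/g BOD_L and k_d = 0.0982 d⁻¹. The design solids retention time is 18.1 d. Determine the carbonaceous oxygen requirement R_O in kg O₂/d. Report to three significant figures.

R_O ≈ 484 kg O₂/d

The observed yield is Y_obs = Y/(1 + k_d·θ_c) = 0.312 / (1 + 0.0982 × 18.1) = 0.312 / 2.777 = 0.1123 g VSS per g BOD_L removed.
ΔS = 975 − 25.6 = 949.4 mg/L, so the substrate removal rate is 607 × 949.4/1000 = 576.3 kg BOD_L/d.
Net sludge production P_X = 0.1123 × 576.3 = 64.74 kg VSS/d.
R_O = Q·(S₀ − S) − 1.42·P_X = 576.3 − 1.42 × 64.74 = 484.4 kg O₂/d.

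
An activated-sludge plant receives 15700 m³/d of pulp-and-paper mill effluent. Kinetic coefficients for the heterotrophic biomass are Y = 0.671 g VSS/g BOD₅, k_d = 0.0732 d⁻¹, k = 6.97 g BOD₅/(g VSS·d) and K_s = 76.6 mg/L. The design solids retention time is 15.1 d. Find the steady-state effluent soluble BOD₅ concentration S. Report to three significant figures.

For a completely mixed reactor with recycle the Lawrence–McCarty relation gives S = K_s·(1 + k_d·θ_c) / [θ_c·(Y·k − k_d) − 1] = 76.6 × (1 + 0.0732 × 15.1) / [15.1 × (0.671 × 6.97 − 0.0732) − 1] = 161.3 / 68.52 = 2.354 mg/L.

S ≈ 2.35 mg/L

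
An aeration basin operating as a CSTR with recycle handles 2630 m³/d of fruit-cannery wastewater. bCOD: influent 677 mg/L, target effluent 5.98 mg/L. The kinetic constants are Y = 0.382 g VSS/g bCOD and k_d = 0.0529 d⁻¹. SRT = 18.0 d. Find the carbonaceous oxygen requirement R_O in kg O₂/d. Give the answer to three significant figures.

Observed yield with endogenous decay: Y_obs = Y / (1 + k_d·θ_c) = 0.382 / (1 + 0.0529 × 18.0) = 0.382 / 1.952 = 0.1957 g VSS/g bCOD.
ΔS = 677 − 5.98 = 671.0 mg/L, so the substrate removal rate is 2630 × 671.0/1000 = 1765 kg bCOD/d.
P_X = Y_obs·Q·(S₀ − S) = 0.1957 × 1765 = 345.3 kg VSS/d.
R_O = Q·(S₀ − S) − 1.42·P_X = 1765 − 1.42 × 345.3 = 1274 kg O₂/d.

R_O ≈ 1270 kg O₂/d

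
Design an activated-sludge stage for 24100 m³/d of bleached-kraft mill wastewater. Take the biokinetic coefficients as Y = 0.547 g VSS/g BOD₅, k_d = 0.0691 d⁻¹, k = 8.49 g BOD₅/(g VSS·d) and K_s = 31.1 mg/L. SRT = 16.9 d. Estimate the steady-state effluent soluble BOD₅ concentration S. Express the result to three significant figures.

S ≈ 0.883 mg/L

From the Monod/SRT balance for a CMAS, S = K_s·(1+k_d θ_c)/[θ_c·(Y k − k_d) − 1] = 31.1 × (1 + 0.0691 × 16.9) / [16.9 × (0.547 × 8.49 − 0.0691) − 1] = 67.42 / 76.32 = 0.8834 mg/L.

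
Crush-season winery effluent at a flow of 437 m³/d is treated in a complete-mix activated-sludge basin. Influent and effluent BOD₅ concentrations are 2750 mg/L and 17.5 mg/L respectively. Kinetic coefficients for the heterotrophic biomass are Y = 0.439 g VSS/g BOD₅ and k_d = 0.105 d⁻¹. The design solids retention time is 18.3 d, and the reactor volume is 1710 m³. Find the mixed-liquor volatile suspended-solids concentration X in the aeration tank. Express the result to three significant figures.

X ≈ 1920 mg/L

Solving the biomass balance for X: X = Y Q (S₀−S) θ_c / [V (1+k_d θ_c)] = 0.439 × 437 × (2750 − 17.5) × 18.3 / [1710 × (1 + 0.105 × 18.3)] = 1920 mg/L.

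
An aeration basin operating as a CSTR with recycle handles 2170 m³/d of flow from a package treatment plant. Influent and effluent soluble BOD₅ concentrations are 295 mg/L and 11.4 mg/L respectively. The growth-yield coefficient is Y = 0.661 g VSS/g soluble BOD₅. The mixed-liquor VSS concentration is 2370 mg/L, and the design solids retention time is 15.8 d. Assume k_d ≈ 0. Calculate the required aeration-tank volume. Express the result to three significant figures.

Biomass mass balance (decay neglected): V·X = Y·Q·(S₀ − S)·θ_c, so V = 0.661 × 2170 × (295 − 11.4) × 15.8 / 2370 = 2712 m³.

V ≈ 2710 m³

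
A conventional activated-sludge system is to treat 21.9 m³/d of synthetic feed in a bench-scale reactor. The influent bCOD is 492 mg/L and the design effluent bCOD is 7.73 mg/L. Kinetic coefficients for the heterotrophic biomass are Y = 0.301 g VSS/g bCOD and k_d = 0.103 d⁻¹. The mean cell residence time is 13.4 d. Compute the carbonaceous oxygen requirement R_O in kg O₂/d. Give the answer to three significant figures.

Observed yield with endogenous decay: Y_obs = Y / (1 + k_d·θ_c) = 0.301 / (1 + 0.103 × 13.4) = 0.301 / 2.380 = 0.1265 g VSS/g bCOD.
Mass of bCOD removed per day: Q(S₀ − S) = 21.9 × 484.3 g/m³ = 10.61 kg/d.
Net sludge production P_X = 0.1265 × 10.61 = 1.341 kg VSS/d.
R_O = Q·(S₀ − S) − 1.42·P_X = 10.61 − 1.42 × 1.341 = 8.701 kg O₂/d.

R_O ≈ 8.70 kg O₂/d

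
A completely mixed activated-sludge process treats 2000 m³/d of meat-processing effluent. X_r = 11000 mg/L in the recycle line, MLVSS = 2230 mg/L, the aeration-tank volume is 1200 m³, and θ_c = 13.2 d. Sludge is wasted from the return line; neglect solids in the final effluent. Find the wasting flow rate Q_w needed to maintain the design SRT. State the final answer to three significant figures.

Wasting from the return line (neglecting effluent solids): Q_w = V·X / (θ_c·X_r) = 1200 × 2230 / (13.2 × 11000) = 18.43 m³/d.

Q_w ≈ 18.4 m³/d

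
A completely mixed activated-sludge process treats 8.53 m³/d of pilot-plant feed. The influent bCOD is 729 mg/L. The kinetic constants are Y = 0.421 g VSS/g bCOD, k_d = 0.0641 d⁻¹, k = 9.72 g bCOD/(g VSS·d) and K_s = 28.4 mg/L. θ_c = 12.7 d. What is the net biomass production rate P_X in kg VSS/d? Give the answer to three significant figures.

P_X ≈ 1.44 kg VSS/d

From the Monod/SRT balance for a CMAS, S = K_s·(1+k_d θ_c)/[θ_c·(Y k − k_d) − 1] = 28.4 × (1 + 0.0641 × 12.7) / [12.7 × (0.421 × 9.72 − 0.0641) − 1] = 51.52 / 50.16 = 1.027 mg/L.
The observed yield is Y_obs = Y/(1 + k_d·θ_c) = 0.421 / (1 + 0.0641 × 12.7) = 0.421 / 1.814 = 0.2321 g VSS per g bCOD removed.
Mass of bCOD removed per day: Q(S₀ − S) = 8.53 × 728.0 g/m³ = 6.210 kg/d.
So the net sludge growth is P_X = 0.2321 × 6.210 = 1.441 kg VSS/d.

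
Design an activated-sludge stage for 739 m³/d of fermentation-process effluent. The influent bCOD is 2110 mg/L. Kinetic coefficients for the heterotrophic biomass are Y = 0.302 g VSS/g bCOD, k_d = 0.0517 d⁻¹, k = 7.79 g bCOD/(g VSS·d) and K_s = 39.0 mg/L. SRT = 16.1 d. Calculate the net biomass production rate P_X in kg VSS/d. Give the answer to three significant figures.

P_X ≈ 257 kg VSS/d

From the Monod/SRT balance for a CMAS, S = K_s·(1+k_d θ_c)/[θ_c·(Y k − k_d) − 1] = 39.0 × (1 + 0.0517 × 16.1) / [16.1 × (0.302 × 7.79 − 0.0517) − 1] = 71.46 / 36.04 = 1.983 mg/L.
Correct the yield for decay: Y_obs = Y/(1 + k_d θ_c) = 0.302 / (1 + 0.0517 × 16.1) = 0.302 / 1.832 = 0.1648.
Mass of bCOD removed per day: Q(S₀ − S) = 739 × 2108 g/m³ = 1558 kg/d.
So the net sludge growth is P_X = 0.1648 × 1558 = 256.8 kg VSS/d.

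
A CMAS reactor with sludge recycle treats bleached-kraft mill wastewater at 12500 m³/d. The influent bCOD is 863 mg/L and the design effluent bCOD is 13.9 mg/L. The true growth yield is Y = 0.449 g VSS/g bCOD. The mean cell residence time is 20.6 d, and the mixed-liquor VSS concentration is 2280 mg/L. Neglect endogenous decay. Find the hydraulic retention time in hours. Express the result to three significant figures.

Biomass mass balance (decay neglected): V·X = Y·Q·(S₀ − S)·θ_c, so V = 0.449 × 12500 × (863 − 13.9) × 20.6 / 2280 = 43057 m³.
τ = V/Q = 43057/12500 = 3.445 d, or 82.67 h.

τ ≈ 82.7 h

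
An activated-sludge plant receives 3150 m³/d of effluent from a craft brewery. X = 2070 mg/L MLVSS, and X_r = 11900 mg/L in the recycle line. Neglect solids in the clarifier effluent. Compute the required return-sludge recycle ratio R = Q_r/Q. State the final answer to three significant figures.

Solids balance on the clarifier gives (1+R)X = R·X_r, so R = X/(X_r − X) = 2070 / (11900 − 2070) = 0.2106.

R ≈ 0.211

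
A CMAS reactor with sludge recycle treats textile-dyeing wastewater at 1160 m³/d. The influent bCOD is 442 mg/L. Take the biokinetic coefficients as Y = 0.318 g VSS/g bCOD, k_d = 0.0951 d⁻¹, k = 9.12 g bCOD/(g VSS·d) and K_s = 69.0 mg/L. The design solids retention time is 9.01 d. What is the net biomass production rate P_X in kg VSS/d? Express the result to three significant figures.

P_X ≈ 86.8 kg VSS/d

Effluent substrate depends only on kinetics and SRT: S = K_s(1 + k_d θ_c) / [θ_c(Yk − k_d) − 1] = 69.0 × (1 + 0.0951 × 9.01) / [9.01 × (0.318 × 9.12 − 0.0951) − 1] = 128.1 / 24.27 = 5.278 mg/L.
Correct the yield for decay: Y_obs = Y/(1 + k_d θ_c) = 0.318 / (1 + 0.0951 × 9.01) = 0.318 / 1.857 = 0.1713.
ΔS = 442 − 5.28 = 436.7 mg/L, so the substrate removal rate is 1160 × 436.7/1000 = 506.6 kg bCOD/d.
So the net sludge growth is P_X = 0.1713 × 506.6 = 86.76 kg VSS/d.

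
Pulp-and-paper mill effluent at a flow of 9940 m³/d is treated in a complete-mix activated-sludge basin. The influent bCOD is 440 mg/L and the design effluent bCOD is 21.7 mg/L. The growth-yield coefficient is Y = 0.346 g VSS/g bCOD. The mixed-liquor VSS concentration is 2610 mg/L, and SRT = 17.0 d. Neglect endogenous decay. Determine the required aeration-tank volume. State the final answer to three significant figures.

V·X = Y·Q·ΔS·θ_c gives V = 0.346 × 9940 × (440 − 21.7) × 17.0 / 2610 = 9370 m³.

V ≈ 9370 m³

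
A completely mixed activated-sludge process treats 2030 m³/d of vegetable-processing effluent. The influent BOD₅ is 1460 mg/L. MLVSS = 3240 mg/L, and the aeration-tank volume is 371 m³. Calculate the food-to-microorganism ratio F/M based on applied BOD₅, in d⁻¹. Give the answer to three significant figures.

F/M = applied load / biomass = Q·S₀/(V·X) = 2030 × 1460 / (371.0 × 3240) = 2.466 d⁻¹.

F/M ≈ 2.47 d⁻¹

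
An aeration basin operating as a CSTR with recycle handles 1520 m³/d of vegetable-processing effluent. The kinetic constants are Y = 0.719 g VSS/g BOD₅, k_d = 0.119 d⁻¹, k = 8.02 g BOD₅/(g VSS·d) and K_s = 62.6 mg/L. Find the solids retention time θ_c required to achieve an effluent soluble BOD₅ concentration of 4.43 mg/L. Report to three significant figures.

From 1/θ_c = Y·k·S/(K_s + S) − k_d: Y·k·S/(K_s+S) = 0.719 × 8.02 × 4.43 / (62.6 + 4.43) = 0.3811 d⁻¹.
1/θ_c = 0.3811 − 0.119 = 0.2621 d⁻¹, so θ_c = 3.815 d.

θ_c ≈ 3.82 d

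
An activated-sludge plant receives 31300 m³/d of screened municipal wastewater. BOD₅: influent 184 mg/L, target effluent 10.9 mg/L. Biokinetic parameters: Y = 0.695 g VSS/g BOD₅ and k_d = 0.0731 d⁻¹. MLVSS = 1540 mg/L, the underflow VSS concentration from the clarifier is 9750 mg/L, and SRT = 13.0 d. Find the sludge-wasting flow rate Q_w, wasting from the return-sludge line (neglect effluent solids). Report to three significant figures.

Q_w ≈ 198 m³/d

Rearranging the biomass balance for a CMAS with decay, V = Y·Q·ΔS·θ_c / [X·(1+k_d θ_c)] = 0.695 × 31300 × (184 − 10.9) × 13.0 / [1540 × (1 + 0.0731 × 13.0)] = 4.9×10^7 / 3003 = 16298 m³.
Wasting from the return line (neglecting effluent solids): Q_w = V·X / (θ_c·X_r) = 16298 × 1540 / (13.0 × 9750) = 198.0 m³/d.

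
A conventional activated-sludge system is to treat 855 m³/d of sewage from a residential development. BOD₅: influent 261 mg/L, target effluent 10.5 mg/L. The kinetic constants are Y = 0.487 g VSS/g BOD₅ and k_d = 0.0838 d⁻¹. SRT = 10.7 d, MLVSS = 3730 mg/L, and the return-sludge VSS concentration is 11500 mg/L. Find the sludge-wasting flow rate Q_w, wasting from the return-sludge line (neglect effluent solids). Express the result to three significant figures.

Rearranging the biomass balance for a CMAS with decay, V = Y·Q·ΔS·θ_c / [X·(1+k_d θ_c)] = 0.487 × 855 × (261 − 10.5) × 10.7 / [3730 × (1 + 0.0838 × 10.7)] = 1.12×10^6 / 7075 = 157.8 m³.
θ_c = V·X/(Q_w·X_r) when wasting from the recycle, so Q_w = V·X/(θ_c·X_r) = 157.8 × 3730 / (10.7 × 11500) = 4.782 m³/d.

Q_w ≈ 4.78 m³/d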